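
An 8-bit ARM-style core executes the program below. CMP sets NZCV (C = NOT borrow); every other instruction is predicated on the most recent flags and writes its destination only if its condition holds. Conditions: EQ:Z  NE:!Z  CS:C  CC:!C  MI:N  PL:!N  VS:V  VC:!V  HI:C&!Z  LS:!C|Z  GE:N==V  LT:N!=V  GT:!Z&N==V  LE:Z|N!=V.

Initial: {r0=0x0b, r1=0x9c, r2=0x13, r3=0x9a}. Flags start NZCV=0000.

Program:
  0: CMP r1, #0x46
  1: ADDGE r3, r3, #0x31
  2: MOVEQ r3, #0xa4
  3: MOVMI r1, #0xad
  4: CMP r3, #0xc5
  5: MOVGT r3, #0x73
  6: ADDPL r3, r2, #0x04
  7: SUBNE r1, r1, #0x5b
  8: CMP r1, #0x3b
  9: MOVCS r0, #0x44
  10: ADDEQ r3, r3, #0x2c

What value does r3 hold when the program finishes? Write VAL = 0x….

0: ✓ CMP  NZCV=0011
1: · ADDGE
2: · MOVEQ
3: · MOVMI
4: ✓ CMP  NZCV=1000
5: · MOVGT
6: · ADDPL
7: ✓ SUBNE  r1←0x41
8: ✓ CMP  NZCV=0010
9: ✓ MOVCS  r0←0x44
10: · ADDEQ

VAL = 0x9a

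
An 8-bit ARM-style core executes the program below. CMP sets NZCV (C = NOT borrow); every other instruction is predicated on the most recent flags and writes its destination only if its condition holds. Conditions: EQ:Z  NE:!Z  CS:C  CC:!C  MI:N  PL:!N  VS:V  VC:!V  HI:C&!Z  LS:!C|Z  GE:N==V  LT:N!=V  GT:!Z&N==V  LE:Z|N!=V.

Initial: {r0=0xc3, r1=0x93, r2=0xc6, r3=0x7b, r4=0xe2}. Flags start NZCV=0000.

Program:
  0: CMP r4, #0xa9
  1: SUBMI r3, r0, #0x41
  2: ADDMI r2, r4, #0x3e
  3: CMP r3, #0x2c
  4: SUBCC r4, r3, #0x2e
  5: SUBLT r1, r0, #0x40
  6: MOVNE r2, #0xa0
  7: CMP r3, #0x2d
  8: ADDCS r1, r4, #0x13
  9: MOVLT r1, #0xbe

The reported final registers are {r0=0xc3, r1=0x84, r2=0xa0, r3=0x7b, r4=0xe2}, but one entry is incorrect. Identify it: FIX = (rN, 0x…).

[0] flags=0010 → (cmp)
[1] flags=0010 MI?F → skip
[2] flags=0010 MI?F → skip
[3] flags=0010 → (cmp)
[4] flags=0010 CC?F → skip
[5] flags=0010 LT?F → skip
[6] flags=0010 NE?T → r2=0xa0
[7] flags=0010 → (cmp)
[8] flags=0010 CS?T → r1=0xf5
[9] flags=0010 LT?F → skip

FIX = (r1, 0xf5)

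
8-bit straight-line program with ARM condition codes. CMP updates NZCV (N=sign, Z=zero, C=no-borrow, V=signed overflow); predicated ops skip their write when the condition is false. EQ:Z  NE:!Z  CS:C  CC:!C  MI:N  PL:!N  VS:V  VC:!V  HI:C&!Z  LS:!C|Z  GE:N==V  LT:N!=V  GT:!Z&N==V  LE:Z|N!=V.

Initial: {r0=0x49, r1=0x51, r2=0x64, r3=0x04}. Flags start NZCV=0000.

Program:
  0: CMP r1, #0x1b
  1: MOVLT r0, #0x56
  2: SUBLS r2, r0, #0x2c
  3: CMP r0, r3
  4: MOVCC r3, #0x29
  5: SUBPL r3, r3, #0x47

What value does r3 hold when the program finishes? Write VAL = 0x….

[0] flags=0010 → (cmp)
[1] flags=0010 LT?F → skip
[2] flags=0010 LS?F → skip
[3] flags=0010 → (cmp)
[4] flags=0010 CC?F → skip
[5] flags=0010 PL?T → r3=0xbd

VAL = 0xbd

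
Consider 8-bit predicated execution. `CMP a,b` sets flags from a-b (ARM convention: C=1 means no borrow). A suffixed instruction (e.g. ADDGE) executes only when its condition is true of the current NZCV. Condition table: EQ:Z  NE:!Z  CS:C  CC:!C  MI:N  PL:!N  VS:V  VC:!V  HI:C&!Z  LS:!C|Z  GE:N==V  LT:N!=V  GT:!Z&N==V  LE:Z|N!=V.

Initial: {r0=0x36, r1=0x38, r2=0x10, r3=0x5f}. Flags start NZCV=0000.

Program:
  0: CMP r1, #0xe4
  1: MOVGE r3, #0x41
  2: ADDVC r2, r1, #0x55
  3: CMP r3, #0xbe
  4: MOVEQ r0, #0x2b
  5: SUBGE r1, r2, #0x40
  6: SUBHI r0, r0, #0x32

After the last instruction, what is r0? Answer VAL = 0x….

VAL = 0x36

[0] flags=0000 → (cmp)
[1] flags=0000 GE?T → r3=0x41
[2] flags=0000 VC?T → r2=0x8d
[3] flags=1001 → (cmp)
[4] flags=1001 EQ?F → skip
[5] flags=1001 GE?T → r1=0x4d
[6] flags=1001 HI?F → skip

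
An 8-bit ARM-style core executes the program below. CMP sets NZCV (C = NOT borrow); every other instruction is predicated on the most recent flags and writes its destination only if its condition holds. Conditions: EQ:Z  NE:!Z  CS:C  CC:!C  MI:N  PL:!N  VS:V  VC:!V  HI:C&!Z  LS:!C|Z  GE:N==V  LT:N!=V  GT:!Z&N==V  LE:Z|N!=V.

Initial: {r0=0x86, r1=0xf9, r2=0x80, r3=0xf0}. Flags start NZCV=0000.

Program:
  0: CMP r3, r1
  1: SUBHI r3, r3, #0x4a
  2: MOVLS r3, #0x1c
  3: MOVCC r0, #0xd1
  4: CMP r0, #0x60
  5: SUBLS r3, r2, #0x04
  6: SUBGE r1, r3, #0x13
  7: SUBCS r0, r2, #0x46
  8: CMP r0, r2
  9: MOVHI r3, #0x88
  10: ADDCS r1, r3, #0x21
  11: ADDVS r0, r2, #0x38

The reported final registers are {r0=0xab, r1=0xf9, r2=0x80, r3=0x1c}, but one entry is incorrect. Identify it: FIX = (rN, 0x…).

FIX = (r0, 0xb8)

[0] flags=1000 → (cmp)
[1] flags=1000 HI?F → skip
[2] flags=1000 LS?T → r3=0x1c
[3] flags=1000 CC?T → r0=0xd1
[4] flags=0011 → (cmp)
[5] flags=0011 LS?F → skip
[6] flags=0011 GE?F → skip
[7] flags=0011 CS?T → r0=0x3a
[8] flags=1001 → (cmp)
[9] flags=1001 HI?F → skip
[10] flags=1001 CS?F → skip
[11] flags=1001 VS?T → r0=0xb8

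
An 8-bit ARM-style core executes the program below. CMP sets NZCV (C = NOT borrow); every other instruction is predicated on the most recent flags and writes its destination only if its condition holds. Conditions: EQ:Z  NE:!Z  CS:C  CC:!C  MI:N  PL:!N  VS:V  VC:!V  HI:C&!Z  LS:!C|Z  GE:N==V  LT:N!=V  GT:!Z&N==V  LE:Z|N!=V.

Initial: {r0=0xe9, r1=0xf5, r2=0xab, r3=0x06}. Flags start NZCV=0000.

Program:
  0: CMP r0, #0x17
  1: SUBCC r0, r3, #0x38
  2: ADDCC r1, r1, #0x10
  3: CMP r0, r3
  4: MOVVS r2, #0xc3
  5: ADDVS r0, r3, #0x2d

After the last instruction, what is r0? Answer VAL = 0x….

[0] flags=1010 → (cmp)
[1] flags=1010 CC?F → skip
[2] flags=1010 CC?F → skip
[3] flags=1010 → (cmp)
[4] flags=1010 VS?F → skip
[5] flags=1010 VS?F → skip

VAL = 0xe9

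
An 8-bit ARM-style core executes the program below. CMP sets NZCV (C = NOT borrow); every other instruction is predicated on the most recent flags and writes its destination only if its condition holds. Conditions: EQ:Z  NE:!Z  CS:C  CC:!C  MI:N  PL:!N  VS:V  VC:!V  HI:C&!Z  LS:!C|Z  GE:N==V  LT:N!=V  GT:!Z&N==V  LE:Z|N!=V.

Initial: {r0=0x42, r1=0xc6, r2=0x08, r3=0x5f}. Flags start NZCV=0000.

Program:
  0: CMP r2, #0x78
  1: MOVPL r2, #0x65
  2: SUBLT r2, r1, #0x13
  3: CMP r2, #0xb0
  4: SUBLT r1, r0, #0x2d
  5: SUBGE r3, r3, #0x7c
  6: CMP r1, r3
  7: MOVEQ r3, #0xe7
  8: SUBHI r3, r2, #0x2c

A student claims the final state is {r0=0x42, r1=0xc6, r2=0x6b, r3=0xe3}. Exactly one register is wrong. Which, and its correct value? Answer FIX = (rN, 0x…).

FIX = (r2, 0xb3)

0: ✓ CMP  NZCV=1000
1: · MOVPL
2: ✓ SUBLT  r2←0xb3
3: ✓ CMP  NZCV=0010
4: · SUBLT
5: ✓ SUBGE  r3←0xe3
6: ✓ CMP  NZCV=1000
7: · MOVEQ
8: · SUBHI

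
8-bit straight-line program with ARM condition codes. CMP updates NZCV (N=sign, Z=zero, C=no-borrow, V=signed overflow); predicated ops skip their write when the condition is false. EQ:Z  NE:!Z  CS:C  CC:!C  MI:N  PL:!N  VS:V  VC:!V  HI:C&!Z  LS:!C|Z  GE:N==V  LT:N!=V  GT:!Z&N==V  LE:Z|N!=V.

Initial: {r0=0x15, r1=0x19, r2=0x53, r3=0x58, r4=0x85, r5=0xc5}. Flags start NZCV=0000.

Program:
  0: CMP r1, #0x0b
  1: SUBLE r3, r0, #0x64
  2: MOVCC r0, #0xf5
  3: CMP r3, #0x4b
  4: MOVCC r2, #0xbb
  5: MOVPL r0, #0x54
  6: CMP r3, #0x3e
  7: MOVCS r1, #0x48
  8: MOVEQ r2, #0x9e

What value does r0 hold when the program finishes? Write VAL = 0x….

[0] flags=0010 → (cmp)
[1] flags=0010 LE?F → skip
[2] flags=0010 CC?F → skip
[3] flags=0010 → (cmp)
[4] flags=0010 CC?F → skip
[5] flags=0010 PL?T → r0=0x54
[6] flags=0010 → (cmp)
[7] flags=0010 CS?T → r1=0x48
[8] flags=0010 EQ?F → skip

VAL = 0x54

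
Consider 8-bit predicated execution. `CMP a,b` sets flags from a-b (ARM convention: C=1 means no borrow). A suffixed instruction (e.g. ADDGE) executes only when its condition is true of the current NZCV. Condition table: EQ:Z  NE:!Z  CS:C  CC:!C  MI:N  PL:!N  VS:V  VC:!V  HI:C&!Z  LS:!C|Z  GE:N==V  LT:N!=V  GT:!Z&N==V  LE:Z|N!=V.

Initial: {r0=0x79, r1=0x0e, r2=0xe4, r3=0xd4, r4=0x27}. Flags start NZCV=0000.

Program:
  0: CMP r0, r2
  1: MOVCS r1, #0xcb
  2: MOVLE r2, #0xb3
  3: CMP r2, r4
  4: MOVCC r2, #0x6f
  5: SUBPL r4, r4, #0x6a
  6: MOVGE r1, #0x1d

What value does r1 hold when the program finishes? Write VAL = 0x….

VAL = 0x0e

0: ✓ CMP  NZCV=1001
1: · MOVCS
2: · MOVLE
3: ✓ CMP  NZCV=1010
4: · MOVCC
5: · SUBPL
6: · MOVGE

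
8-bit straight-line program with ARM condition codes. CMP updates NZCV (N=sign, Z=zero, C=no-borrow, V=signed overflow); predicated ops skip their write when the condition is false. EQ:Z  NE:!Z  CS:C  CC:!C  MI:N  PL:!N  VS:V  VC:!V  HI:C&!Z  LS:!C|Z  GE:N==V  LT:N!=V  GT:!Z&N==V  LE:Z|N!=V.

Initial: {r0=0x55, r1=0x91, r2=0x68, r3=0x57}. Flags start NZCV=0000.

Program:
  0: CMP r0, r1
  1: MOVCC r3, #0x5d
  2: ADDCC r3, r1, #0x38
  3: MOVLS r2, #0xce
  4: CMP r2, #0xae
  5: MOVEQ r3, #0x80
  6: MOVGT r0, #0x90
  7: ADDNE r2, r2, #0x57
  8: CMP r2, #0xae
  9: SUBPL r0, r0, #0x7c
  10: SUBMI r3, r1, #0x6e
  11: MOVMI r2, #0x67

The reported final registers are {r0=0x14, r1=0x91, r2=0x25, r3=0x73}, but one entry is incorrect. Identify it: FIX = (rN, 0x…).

FIX = (r3, 0xc9)

0: ✓ CMP  NZCV=1001
1: ✓ MOVCC  r3←0x5d
2: ✓ ADDCC  r3←0xc9
3: ✓ MOVLS  r2←0xce
4: ✓ CMP  NZCV=0010
5: · MOVEQ
6: ✓ MOVGT  r0←0x90
7: ✓ ADDNE  r2←0x25
8: ✓ CMP  NZCV=0000
9: ✓ SUBPL  r0←0x14
10: · SUBMI
11: · MOVMI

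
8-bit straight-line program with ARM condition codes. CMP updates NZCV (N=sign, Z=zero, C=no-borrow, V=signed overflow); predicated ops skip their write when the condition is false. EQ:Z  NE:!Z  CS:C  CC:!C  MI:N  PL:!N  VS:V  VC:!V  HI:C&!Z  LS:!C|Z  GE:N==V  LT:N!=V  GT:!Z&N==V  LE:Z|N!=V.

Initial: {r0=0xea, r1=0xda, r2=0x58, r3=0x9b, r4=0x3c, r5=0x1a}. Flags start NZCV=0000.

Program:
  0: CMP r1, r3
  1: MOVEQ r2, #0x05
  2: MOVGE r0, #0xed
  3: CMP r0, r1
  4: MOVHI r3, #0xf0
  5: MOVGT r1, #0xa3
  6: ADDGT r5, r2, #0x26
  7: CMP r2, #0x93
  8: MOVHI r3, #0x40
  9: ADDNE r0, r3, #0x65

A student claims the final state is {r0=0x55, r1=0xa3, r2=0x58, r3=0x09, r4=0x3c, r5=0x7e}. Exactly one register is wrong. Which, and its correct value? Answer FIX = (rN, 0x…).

0: ✓ CMP  NZCV=0010
1: · MOVEQ
2: ✓ MOVGE  r0←0xed
3: ✓ CMP  NZCV=0010
4: ✓ MOVHI  r3←0xf0
5: ✓ MOVGT  r1←0xa3
6: ✓ ADDGT  r5←0x7e
7: ✓ CMP  NZCV=1001
8: · MOVHI
9: ✓ ADDNE  r0←0x55

FIX = (r3, 0xf0)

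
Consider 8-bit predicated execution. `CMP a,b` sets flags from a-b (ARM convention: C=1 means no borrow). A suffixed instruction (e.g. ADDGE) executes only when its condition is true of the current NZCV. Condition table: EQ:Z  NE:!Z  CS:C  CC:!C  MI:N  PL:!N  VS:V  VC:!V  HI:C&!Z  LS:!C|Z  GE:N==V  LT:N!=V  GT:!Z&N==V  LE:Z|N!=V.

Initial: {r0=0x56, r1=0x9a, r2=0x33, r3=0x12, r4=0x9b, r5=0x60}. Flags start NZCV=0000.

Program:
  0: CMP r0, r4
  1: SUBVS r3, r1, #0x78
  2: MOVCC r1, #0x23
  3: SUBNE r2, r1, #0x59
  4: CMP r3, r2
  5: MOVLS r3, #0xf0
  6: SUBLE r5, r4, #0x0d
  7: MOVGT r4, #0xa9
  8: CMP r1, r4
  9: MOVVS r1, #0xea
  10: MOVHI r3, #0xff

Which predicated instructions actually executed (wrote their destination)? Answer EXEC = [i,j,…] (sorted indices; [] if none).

[0] flags=1001 → (cmp)
[1] flags=1001 VS?T → r3=0x22
[2] flags=1001 CC?T → r1=0x23
[3] flags=1001 NE?T → r2=0xca
[4] flags=0000 → (cmp)
[5] flags=0000 LS?T → r3=0xf0
[6] flags=0000 LE?F → skip
[7] flags=0000 GT?T → r4=0xa9
[8] flags=0000 → (cmp)
[9] flags=0000 VS?F → skip
[10] flags=0000 HI?F → skip

EXEC = [1,2,3,5,7]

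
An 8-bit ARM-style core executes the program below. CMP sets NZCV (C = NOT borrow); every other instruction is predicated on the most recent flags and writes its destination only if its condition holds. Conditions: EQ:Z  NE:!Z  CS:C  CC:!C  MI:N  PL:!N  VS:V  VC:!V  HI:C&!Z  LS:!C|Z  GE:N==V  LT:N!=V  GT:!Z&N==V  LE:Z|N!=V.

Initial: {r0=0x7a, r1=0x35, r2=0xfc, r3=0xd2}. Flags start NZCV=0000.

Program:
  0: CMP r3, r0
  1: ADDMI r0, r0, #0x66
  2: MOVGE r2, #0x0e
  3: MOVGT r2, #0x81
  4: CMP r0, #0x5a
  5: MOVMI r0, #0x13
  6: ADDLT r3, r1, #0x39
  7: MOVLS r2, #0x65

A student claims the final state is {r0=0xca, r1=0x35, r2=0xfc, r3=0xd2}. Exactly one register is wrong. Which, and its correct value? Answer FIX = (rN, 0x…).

0: ✓ CMP  NZCV=0011
1: · ADDMI
2: · MOVGE
3: · MOVGT
4: ✓ CMP  NZCV=0010
5: · MOVMI
6: · ADDLT
7: · MOVLS

FIX = (r0, 0x7a)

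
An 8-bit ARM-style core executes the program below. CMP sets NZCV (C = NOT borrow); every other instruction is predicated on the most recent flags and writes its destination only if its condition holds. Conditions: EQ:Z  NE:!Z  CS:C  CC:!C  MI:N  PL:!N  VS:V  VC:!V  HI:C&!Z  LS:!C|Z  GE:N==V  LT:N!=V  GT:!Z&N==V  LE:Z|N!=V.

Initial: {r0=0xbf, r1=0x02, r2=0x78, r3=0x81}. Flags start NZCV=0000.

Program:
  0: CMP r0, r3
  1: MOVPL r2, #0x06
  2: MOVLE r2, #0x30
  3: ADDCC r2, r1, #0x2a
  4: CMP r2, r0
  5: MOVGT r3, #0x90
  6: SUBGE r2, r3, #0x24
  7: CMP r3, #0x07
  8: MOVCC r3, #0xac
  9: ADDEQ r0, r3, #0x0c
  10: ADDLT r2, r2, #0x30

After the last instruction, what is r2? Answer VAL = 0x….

0: ✓ CMP  NZCV=0010
1: ✓ MOVPL  r2←0x06
2: · MOVLE
3: · ADDCC
4: ✓ CMP  NZCV=0000
5: ✓ MOVGT  r3←0x90
6: ✓ SUBGE  r2←0x6c
7: ✓ CMP  NZCV=1010
8: · MOVCC
9: · ADDEQ
10: ✓ ADDLT  r2←0x9c

VAL = 0x9c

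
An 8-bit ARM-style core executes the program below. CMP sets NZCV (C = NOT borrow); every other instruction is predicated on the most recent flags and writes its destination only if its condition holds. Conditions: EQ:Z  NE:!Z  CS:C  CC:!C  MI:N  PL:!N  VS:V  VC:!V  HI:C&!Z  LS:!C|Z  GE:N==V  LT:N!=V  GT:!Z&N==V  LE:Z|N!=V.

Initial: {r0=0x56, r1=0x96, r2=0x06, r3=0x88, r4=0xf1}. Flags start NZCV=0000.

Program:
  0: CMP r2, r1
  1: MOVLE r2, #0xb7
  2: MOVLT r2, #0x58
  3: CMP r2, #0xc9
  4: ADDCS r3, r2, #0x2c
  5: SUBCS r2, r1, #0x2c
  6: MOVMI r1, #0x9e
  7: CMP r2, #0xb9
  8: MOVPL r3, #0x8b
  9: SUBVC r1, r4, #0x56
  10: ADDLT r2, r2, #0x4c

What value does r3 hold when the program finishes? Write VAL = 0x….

VAL = 0x8b

0: ✓ CMP  NZCV=0000
1: · MOVLE
2: · MOVLT
3: ✓ CMP  NZCV=0000
4: · ADDCS
5: · SUBCS
6: · MOVMI
7: ✓ CMP  NZCV=0000
8: ✓ MOVPL  r3←0x8b
9: ✓ SUBVC  r1←0x9b
10: · ADDLT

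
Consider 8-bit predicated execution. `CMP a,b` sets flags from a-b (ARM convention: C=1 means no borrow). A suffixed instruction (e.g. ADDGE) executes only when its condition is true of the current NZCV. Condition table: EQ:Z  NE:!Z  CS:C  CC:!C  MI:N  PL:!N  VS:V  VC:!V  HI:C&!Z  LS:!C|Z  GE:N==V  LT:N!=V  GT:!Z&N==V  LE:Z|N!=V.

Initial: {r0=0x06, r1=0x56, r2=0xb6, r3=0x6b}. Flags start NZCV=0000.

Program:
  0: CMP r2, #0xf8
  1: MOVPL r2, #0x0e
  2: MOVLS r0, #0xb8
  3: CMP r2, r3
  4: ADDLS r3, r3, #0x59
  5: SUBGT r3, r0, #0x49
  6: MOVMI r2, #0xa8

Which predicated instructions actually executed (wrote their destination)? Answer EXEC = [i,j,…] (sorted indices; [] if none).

[0] flags=1000 → (cmp)
[1] flags=1000 PL?F → skip
[2] flags=1000 LS?T → r0=0xb8
[3] flags=0011 → (cmp)
[4] flags=0011 LS?F → skip
[5] flags=0011 GT?F → skip
[6] flags=0011 MI?F → skip

EXEC = [2]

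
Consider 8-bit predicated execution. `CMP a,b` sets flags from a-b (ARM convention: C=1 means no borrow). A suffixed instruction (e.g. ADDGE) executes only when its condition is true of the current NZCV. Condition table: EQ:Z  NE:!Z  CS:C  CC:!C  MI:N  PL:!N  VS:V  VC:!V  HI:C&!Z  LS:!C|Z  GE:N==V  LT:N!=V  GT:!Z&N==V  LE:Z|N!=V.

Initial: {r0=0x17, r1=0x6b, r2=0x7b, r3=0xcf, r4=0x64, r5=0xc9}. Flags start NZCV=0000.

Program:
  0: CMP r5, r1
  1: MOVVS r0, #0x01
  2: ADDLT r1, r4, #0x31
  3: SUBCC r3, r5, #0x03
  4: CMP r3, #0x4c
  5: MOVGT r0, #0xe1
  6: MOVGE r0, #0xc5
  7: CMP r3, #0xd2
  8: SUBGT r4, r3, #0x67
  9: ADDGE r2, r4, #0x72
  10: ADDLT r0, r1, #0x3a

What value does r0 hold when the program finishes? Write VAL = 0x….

0: ✓ CMP  NZCV=0011
1: ✓ MOVVS  r0←0x01
2: ✓ ADDLT  r1←0x95
3: · SUBCC
4: ✓ CMP  NZCV=1010
5: · MOVGT
6: · MOVGE
7: ✓ CMP  NZCV=1000
8: · SUBGT
9: · ADDGE
10: ✓ ADDLT  r0←0xcf

VAL = 0xcf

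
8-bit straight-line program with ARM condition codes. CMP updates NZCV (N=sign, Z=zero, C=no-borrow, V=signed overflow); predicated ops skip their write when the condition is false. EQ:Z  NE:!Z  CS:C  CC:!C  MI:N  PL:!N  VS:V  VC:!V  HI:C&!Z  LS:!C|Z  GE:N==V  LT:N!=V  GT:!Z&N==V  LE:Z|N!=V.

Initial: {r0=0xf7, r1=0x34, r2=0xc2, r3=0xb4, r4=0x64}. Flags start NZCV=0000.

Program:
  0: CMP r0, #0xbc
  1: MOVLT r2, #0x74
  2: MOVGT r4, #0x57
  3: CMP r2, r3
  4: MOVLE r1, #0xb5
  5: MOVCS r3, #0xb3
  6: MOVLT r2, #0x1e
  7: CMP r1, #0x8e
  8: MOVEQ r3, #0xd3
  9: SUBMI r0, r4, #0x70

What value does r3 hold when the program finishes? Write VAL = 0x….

0: ✓ CMP  NZCV=0010
1: · MOVLT
2: ✓ MOVGT  r4←0x57
3: ✓ CMP  NZCV=0010
4: · MOVLE
5: ✓ MOVCS  r3←0xb3
6: · MOVLT
7: ✓ CMP  NZCV=1001
8: · MOVEQ
9: ✓ SUBMI  r0←0xe7

VAL = 0xb3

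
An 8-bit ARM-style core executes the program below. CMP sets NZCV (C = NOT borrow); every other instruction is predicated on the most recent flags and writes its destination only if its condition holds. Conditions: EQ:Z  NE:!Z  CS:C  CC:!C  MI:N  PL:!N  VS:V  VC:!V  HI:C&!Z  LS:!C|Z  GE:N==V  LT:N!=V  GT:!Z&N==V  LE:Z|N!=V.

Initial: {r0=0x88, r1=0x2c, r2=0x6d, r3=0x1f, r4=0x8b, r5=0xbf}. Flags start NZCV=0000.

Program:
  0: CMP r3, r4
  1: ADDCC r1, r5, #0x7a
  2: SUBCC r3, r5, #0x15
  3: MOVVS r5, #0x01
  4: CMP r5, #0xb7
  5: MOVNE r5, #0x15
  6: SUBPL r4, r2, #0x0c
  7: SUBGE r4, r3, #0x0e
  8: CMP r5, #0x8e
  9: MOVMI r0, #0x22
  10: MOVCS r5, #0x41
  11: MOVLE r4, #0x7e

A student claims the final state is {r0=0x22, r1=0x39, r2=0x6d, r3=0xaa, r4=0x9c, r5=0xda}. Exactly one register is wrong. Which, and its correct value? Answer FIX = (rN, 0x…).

0: ✓ CMP  NZCV=1001
1: ✓ ADDCC  r1←0x39
2: ✓ SUBCC  r3←0xaa
3: ✓ MOVVS  r5←0x01
4: ✓ CMP  NZCV=0000
5: ✓ MOVNE  r5←0x15
6: ✓ SUBPL  r4←0x61
7: ✓ SUBGE  r4←0x9c
8: ✓ CMP  NZCV=1001
9: ✓ MOVMI  r0←0x22
10: · MOVCS
11: · MOVLE

FIX = (r5, 0x15)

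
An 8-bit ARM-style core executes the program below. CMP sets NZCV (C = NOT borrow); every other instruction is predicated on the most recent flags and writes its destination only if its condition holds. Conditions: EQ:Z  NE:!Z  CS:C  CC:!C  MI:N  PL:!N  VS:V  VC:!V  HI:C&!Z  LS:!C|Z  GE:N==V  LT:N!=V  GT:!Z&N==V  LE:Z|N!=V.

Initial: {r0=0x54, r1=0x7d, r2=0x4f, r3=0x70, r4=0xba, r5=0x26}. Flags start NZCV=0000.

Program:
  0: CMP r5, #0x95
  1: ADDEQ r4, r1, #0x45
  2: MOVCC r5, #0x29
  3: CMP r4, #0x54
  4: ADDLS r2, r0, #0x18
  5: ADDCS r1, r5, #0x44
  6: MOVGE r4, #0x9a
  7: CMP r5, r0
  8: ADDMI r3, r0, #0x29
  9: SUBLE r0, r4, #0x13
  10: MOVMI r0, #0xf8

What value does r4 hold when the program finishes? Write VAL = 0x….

[0] flags=1001 → (cmp)
[1] flags=1001 EQ?F → skip
[2] flags=1001 CC?T → r5=0x29
[3] flags=0011 → (cmp)
[4] flags=0011 LS?F → skip
[5] flags=0011 CS?T → r1=0x6d
[6] flags=0011 GE?F → skip
[7] flags=1000 → (cmp)
[8] flags=1000 MI?T → r3=0x7d
[9] flags=1000 LE?T → r0=0xa7
[10] flags=1000 MI?T → r0=0xf8

VAL = 0xba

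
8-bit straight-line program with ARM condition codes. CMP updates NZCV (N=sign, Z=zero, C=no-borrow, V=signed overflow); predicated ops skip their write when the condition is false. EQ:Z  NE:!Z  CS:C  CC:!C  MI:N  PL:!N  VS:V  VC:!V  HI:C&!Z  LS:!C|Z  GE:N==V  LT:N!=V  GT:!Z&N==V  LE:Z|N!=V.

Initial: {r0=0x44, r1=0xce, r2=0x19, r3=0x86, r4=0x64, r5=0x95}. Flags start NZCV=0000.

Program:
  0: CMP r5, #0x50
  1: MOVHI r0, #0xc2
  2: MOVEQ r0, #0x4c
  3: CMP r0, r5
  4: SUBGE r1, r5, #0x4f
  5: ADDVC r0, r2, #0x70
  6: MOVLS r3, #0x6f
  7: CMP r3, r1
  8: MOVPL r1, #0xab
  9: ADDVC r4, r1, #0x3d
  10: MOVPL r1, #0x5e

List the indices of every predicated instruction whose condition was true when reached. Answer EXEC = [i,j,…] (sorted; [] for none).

EXEC = [1,4,5,8,10]

0: ✓ CMP  NZCV=0011
1: ✓ MOVHI  r0←0xc2
2: · MOVEQ
3: ✓ CMP  NZCV=0010
4: ✓ SUBGE  r1←0x46
5: ✓ ADDVC  r0←0x89
6: · MOVLS
7: ✓ CMP  NZCV=0011
8: ✓ MOVPL  r1←0xab
9: · ADDVC
10: ✓ MOVPL  r1←0x5e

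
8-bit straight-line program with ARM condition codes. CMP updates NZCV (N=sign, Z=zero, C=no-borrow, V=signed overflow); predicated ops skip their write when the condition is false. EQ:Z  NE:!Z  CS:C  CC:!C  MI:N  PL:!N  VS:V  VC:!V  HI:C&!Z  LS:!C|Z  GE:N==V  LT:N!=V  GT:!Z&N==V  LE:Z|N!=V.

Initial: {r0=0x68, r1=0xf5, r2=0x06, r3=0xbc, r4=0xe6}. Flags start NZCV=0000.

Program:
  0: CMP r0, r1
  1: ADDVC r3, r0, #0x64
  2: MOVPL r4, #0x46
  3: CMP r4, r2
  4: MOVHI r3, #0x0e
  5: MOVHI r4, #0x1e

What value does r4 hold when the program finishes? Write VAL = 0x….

VAL = 0x1e

[0] flags=0000 → (cmp)
[1] flags=0000 VC?T → r3=0xcc
[2] flags=0000 PL?T → r4=0x46
[3] flags=0010 → (cmp)
[4] flags=0010 HI?T → r3=0x0e
[5] flags=0010 HI?T → r4=0x1e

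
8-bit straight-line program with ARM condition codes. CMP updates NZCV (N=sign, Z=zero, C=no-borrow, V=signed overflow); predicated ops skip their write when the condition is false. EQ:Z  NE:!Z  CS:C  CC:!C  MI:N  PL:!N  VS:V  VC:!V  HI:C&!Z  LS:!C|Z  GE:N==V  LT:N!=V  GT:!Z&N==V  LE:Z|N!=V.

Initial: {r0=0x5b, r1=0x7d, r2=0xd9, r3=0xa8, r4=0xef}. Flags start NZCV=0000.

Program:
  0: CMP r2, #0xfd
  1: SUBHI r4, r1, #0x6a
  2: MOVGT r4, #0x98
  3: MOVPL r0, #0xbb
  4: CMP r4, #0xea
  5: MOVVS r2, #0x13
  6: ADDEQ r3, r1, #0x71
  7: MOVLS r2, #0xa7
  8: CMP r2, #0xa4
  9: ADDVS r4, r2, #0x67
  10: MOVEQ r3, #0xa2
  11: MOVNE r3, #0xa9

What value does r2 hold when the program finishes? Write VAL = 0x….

VAL = 0xd9

0: ✓ CMP  NZCV=1000
1: · SUBHI
2: · MOVGT
3: · MOVPL
4: ✓ CMP  NZCV=0010
5: · MOVVS
6: · ADDEQ
7: · MOVLS
8: ✓ CMP  NZCV=0010
9: · ADDVS
10: · MOVEQ
11: ✓ MOVNE  r3←0xa9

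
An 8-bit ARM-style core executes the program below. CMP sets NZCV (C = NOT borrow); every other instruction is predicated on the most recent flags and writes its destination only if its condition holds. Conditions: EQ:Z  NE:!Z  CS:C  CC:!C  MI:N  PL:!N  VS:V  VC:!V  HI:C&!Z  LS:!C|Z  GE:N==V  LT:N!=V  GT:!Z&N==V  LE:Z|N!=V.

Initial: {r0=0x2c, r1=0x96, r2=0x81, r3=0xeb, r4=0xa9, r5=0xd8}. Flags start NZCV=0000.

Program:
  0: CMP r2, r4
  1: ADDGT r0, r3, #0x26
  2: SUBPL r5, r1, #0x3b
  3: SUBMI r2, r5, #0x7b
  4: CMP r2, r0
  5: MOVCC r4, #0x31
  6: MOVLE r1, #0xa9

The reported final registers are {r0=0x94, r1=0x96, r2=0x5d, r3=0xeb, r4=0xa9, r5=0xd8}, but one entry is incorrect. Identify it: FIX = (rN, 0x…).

FIX = (r0, 0x2c)

[0] flags=1000 → (cmp)
[1] flags=1000 GT?F → skip
[2] flags=1000 PL?F → skip
[3] flags=1000 MI?T → r2=0x5d
[4] flags=0010 → (cmp)
[5] flags=0010 CC?F → skip
[6] flags=0010 LE?F → skip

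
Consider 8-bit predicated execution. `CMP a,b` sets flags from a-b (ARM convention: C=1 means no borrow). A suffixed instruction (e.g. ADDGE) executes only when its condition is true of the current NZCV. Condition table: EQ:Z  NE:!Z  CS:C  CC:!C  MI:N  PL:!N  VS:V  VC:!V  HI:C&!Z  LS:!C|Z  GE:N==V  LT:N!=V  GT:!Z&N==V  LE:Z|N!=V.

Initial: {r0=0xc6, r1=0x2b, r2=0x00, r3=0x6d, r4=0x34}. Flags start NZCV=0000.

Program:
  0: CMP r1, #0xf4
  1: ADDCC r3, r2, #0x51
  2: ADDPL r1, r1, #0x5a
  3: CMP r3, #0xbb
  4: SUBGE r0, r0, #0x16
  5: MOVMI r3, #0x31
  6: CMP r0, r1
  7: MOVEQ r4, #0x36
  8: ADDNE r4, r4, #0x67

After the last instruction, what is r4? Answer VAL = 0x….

VAL = 0x9b

[0] flags=0000 → (cmp)
[1] flags=0000 CC?T → r3=0x51
[2] flags=0000 PL?T → r1=0x85
[3] flags=1001 → (cmp)
[4] flags=1001 GE?T → r0=0xb0
[5] flags=1001 MI?T → r3=0x31
[6] flags=0010 → (cmp)
[7] flags=0010 EQ?F → skip
[8] flags=0010 NE?T → r4=0x9b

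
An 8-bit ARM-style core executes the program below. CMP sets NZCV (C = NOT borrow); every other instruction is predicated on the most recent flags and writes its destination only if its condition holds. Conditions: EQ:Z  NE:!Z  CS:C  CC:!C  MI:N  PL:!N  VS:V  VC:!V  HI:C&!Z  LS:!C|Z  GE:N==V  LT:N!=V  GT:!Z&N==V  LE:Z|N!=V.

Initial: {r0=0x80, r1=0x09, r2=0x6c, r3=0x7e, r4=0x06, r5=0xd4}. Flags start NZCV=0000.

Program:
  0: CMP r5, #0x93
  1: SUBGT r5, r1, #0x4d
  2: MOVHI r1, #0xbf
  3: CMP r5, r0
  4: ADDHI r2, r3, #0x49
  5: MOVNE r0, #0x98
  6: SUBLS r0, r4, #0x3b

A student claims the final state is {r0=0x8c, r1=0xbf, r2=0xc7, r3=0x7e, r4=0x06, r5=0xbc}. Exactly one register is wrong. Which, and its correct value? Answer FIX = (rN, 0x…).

FIX = (r0, 0x98)

[0] flags=0010 → (cmp)
[1] flags=0010 GT?T → r5=0xbc
[2] flags=0010 HI?T → r1=0xbf
[3] flags=0010 → (cmp)
[4] flags=0010 HI?T → r2=0xc7
[5] flags=0010 NE?T → r0=0x98
[6] flags=0010 LS?F → skip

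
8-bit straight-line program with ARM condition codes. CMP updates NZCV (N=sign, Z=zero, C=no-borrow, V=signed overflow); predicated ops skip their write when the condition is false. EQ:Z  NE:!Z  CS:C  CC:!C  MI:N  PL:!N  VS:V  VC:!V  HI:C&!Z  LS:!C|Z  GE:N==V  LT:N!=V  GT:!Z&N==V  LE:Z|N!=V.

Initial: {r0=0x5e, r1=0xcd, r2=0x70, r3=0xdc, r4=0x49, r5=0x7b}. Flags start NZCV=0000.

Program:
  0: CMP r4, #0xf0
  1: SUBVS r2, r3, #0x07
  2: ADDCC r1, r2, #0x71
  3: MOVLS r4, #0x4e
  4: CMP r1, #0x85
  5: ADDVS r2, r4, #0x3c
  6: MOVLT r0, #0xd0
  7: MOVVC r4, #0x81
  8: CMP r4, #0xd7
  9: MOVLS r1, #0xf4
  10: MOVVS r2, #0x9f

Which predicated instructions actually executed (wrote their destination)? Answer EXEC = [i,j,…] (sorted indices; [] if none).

EXEC = [2,3,7,9]

0: ✓ CMP  NZCV=0000
1: · SUBVS
2: ✓ ADDCC  r1←0xe1
3: ✓ MOVLS  r4←0x4e
4: ✓ CMP  NZCV=0010
5: · ADDVS
6: · MOVLT
7: ✓ MOVVC  r4←0x81
8: ✓ CMP  NZCV=1000
9: ✓ MOVLS  r1←0xf4
10: · MOVVS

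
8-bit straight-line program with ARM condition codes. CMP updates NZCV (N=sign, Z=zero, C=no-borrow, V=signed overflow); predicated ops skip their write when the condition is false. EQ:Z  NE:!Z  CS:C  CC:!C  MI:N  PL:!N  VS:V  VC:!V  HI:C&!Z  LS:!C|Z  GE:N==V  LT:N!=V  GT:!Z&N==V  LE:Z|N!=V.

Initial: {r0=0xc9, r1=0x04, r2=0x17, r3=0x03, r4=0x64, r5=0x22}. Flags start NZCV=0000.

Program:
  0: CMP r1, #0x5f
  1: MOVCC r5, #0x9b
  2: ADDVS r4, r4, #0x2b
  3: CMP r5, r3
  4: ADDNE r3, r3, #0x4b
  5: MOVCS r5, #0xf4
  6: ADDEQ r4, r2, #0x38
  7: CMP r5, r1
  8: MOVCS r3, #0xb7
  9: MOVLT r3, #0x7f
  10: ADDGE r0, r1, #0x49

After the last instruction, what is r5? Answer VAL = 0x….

VAL = 0xf4

0: ✓ CMP  NZCV=1000
1: ✓ MOVCC  r5←0x9b
2: · ADDVS
3: ✓ CMP  NZCV=1010
4: ✓ ADDNE  r3←0x4e
5: ✓ MOVCS  r5←0xf4
6: · ADDEQ
7: ✓ CMP  NZCV=1010
8: ✓ MOVCS  r3←0xb7
9: ✓ MOVLT  r3←0x7f
10: · ADDGE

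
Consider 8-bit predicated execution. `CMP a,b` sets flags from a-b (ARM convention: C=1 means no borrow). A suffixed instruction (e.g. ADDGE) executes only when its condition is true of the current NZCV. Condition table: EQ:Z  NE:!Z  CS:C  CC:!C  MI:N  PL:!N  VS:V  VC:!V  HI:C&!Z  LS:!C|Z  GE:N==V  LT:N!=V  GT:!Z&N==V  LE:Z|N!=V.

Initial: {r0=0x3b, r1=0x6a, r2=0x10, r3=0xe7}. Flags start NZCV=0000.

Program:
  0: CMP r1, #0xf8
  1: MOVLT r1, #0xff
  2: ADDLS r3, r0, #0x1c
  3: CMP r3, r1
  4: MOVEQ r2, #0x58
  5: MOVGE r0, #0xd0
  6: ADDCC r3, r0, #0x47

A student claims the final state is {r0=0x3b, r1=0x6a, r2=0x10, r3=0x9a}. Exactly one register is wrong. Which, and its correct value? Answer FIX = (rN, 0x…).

FIX = (r3, 0x82)

[0] flags=0000 → (cmp)
[1] flags=0000 LT?F → skip
[2] flags=0000 LS?T → r3=0x57
[3] flags=1000 → (cmp)
[4] flags=1000 EQ?F → skip
[5] flags=1000 GE?F → skip
[6] flags=1000 CC?T → r3=0x82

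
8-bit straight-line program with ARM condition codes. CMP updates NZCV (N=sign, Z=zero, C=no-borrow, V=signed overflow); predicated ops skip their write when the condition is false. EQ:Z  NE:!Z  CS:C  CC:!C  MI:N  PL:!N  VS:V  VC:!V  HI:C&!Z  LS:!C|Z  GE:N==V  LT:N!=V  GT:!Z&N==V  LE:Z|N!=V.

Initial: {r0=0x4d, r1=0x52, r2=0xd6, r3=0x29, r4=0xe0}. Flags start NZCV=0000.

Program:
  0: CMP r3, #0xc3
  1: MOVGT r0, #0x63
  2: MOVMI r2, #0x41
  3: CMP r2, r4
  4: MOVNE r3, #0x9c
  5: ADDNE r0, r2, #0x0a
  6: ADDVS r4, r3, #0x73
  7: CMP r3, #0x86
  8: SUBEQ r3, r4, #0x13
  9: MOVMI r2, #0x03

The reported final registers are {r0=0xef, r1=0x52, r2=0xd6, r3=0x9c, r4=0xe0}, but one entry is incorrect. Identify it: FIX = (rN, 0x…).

[0] flags=0000 → (cmp)
[1] flags=0000 GT?T → r0=0x63
[2] flags=0000 MI?F → skip
[3] flags=1000 → (cmp)
[4] flags=1000 NE?T → r3=0x9c
[5] flags=1000 NE?T → r0=0xe0
[6] flags=1000 VS?F → skip
[7] flags=0010 → (cmp)
[8] flags=0010 EQ?F → skip
[9] flags=0010 MI?F → skip

FIX = (r0, 0xe0)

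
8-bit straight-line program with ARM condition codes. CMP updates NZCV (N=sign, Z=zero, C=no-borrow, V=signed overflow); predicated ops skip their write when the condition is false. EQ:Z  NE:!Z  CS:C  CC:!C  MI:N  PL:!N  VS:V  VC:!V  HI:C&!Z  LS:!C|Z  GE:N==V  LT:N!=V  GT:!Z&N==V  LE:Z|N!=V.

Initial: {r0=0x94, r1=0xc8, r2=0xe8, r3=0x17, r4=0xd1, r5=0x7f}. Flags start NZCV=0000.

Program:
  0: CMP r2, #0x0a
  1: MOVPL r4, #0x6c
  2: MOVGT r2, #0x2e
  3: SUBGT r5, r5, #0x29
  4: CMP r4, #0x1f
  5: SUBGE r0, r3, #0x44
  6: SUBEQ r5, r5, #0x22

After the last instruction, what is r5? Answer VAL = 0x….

0: ✓ CMP  NZCV=1010
1: · MOVPL
2: · MOVGT
3: · SUBGT
4: ✓ CMP  NZCV=1010
5: · SUBGE
6: · SUBEQ

VAL = 0x7f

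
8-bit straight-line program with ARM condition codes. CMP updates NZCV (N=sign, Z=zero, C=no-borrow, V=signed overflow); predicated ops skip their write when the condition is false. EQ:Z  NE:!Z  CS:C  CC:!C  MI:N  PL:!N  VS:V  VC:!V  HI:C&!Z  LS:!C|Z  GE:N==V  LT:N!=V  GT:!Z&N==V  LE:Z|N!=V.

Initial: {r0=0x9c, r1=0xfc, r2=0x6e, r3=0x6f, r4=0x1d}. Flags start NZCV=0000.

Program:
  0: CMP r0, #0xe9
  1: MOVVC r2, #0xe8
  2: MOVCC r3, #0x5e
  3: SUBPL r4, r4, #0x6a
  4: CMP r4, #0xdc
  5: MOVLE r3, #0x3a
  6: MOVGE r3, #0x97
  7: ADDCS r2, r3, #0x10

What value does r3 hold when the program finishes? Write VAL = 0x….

VAL = 0x97

[0] flags=1000 → (cmp)
[1] flags=1000 VC?T → r2=0xe8
[2] flags=1000 CC?T → r3=0x5e
[3] flags=1000 PL?F → skip
[4] flags=0000 → (cmp)
[5] flags=0000 LE?F → skip
[6] flags=0000 GE?T → r3=0x97
[7] flags=0000 CS?F → skip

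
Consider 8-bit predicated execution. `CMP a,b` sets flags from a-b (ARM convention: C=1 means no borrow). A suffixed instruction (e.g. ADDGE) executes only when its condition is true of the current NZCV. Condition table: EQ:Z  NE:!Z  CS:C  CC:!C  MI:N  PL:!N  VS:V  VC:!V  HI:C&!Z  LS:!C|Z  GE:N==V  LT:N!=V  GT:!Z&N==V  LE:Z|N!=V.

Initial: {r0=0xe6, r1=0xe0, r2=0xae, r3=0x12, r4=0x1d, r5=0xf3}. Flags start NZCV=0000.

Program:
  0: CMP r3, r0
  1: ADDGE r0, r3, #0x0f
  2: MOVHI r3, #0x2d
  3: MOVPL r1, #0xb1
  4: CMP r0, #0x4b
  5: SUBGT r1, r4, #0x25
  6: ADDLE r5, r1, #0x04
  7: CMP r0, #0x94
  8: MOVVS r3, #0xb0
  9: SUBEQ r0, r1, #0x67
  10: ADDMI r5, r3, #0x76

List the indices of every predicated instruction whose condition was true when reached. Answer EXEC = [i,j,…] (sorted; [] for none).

EXEC = [1,3,6,8,10]

[0] flags=0000 → (cmp)
[1] flags=0000 GE?T → r0=0x21
[2] flags=0000 HI?F → skip
[3] flags=0000 PL?T → r1=0xb1
[4] flags=1000 → (cmp)
[5] flags=1000 GT?F → skip
[6] flags=1000 LE?T → r5=0xb5
[7] flags=1001 → (cmp)
[8] flags=1001 VS?T → r3=0xb0
[9] flags=1001 EQ?F → skip
[10] flags=1001 MI?T → r5=0x26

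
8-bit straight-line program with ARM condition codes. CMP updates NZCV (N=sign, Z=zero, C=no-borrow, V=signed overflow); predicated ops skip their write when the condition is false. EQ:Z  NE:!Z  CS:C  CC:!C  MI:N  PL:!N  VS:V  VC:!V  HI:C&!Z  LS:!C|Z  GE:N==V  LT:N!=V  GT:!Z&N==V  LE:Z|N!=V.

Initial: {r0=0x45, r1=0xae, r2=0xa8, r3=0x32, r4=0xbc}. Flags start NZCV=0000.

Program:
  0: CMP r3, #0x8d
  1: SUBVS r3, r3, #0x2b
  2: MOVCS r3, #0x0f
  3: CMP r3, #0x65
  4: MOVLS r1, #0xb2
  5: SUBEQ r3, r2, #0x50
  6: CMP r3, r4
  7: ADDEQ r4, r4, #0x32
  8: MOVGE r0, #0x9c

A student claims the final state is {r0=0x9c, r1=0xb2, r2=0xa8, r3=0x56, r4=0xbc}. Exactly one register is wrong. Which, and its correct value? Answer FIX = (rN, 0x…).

[0] flags=1001 → (cmp)
[1] flags=1001 VS?T → r3=0x07
[2] flags=1001 CS?F → skip
[3] flags=1000 → (cmp)
[4] flags=1000 LS?T → r1=0xb2
[5] flags=1000 EQ?F → skip
[6] flags=0000 → (cmp)
[7] flags=0000 EQ?F → skip
[8] flags=0000 GE?T → r0=0x9c

FIX = (r3, 0x07)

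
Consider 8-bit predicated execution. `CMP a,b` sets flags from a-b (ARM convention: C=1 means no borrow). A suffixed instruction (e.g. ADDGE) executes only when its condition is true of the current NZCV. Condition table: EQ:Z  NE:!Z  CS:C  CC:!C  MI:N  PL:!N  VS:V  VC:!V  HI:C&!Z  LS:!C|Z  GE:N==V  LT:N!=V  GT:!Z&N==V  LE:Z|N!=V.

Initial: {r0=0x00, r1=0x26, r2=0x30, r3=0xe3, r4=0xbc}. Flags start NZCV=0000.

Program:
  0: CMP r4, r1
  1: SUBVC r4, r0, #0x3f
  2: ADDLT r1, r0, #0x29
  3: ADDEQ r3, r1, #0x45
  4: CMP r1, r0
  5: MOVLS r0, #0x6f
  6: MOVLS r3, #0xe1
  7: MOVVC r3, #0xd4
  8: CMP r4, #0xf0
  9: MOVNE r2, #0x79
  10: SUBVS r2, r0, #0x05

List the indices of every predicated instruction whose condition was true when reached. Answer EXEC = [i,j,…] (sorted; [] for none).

EXEC = [1,2,7,9]

[0] flags=1010 → (cmp)
[1] flags=1010 VC?T → r4=0xc1
[2] flags=1010 LT?T → r1=0x29
[3] flags=1010 EQ?F → skip
[4] flags=0010 → (cmp)
[5] flags=0010 LS?F → skip
[6] flags=0010 LS?F → skip
[7] flags=0010 VC?T → r3=0xd4
[8] flags=1000 → (cmp)
[9] flags=1000 NE?T → r2=0x79
[10] flags=1000 VS?F → skip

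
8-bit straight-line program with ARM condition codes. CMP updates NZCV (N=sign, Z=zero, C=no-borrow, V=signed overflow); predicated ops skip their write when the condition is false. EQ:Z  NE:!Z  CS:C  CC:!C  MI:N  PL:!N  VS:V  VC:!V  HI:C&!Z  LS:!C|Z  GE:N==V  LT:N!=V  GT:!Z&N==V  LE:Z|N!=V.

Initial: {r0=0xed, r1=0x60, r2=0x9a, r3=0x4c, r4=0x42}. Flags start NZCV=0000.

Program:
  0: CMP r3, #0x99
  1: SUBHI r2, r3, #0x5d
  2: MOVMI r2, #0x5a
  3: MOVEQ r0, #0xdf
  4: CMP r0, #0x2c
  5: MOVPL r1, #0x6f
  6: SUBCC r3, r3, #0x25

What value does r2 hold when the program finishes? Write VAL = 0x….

0: ✓ CMP  NZCV=1001
1: · SUBHI
2: ✓ MOVMI  r2←0x5a
3: · MOVEQ
4: ✓ CMP  NZCV=1010
5: · MOVPL
6: · SUBCC

VAL = 0x5a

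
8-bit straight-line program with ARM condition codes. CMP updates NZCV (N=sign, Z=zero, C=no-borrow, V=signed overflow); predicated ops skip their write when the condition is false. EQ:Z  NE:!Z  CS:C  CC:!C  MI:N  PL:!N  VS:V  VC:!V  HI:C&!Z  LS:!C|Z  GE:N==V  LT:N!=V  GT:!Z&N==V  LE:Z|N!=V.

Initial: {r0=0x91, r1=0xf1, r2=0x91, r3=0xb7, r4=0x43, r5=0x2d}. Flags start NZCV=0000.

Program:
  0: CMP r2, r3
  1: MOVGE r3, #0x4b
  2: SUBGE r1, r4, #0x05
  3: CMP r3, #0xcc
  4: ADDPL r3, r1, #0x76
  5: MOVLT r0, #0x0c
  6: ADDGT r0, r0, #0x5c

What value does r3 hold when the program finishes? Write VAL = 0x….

0: ✓ CMP  NZCV=1000
1: · MOVGE
2: · SUBGE
3: ✓ CMP  NZCV=1000
4: · ADDPL
5: ✓ MOVLT  r0←0x0c
6: · ADDGT

VAL = 0xb7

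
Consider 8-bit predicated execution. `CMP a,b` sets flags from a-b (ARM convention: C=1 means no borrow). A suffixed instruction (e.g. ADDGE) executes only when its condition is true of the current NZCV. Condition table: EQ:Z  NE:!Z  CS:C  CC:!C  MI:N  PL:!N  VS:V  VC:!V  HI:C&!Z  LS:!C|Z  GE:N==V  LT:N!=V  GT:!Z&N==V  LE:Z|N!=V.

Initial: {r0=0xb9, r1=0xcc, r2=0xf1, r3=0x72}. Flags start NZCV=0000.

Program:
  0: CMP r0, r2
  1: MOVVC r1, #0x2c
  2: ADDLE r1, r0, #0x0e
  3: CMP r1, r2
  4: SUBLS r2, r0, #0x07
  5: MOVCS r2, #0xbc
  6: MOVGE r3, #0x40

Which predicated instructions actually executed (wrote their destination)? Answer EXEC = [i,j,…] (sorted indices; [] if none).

EXEC = [1,2,4]

0: ✓ CMP  NZCV=1000
1: ✓ MOVVC  r1←0x2c
2: ✓ ADDLE  r1←0xc7
3: ✓ CMP  NZCV=1000
4: ✓ SUBLS  r2←0xb2
5: · MOVCS
6: · MOVGE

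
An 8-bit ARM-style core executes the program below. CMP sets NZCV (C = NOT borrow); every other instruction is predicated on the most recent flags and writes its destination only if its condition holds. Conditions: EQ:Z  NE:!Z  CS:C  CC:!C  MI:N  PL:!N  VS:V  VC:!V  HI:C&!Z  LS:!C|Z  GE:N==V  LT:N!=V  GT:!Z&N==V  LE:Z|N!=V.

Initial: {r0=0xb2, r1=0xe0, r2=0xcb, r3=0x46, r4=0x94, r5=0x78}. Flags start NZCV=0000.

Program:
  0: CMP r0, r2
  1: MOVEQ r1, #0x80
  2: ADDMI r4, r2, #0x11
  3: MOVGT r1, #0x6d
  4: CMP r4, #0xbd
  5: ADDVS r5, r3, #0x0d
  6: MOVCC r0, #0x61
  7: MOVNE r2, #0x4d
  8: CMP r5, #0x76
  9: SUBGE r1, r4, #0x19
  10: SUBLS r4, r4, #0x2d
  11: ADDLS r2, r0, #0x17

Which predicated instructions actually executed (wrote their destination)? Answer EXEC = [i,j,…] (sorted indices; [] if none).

EXEC = [2,7,9]

0: ✓ CMP  NZCV=1000
1: · MOVEQ
2: ✓ ADDMI  r4←0xdc
3: · MOVGT
4: ✓ CMP  NZCV=0010
5: · ADDVS
6: · MOVCC
7: ✓ MOVNE  r2←0x4d
8: ✓ CMP  NZCV=0010
9: ✓ SUBGE  r1←0xc3
10: · SUBLS
11: · ADDLS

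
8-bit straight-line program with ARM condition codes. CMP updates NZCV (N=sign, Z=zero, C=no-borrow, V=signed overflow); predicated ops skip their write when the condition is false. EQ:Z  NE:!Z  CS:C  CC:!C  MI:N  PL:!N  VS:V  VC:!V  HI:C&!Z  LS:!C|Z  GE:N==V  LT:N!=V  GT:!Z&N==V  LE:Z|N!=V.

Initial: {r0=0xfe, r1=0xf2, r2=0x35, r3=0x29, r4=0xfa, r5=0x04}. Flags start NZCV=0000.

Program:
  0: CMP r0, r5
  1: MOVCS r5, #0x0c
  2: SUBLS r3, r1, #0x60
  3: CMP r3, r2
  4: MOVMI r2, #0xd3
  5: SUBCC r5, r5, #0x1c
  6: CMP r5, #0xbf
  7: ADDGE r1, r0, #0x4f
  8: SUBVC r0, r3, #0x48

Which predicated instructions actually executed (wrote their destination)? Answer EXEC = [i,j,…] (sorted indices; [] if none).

[0] flags=1010 → (cmp)
[1] flags=1010 CS?T → r5=0x0c
[2] flags=1010 LS?F → skip
[3] flags=1000 → (cmp)
[4] flags=1000 MI?T → r2=0xd3
[5] flags=1000 CC?T → r5=0xf0
[6] flags=0010 → (cmp)
[7] flags=0010 GE?T → r1=0x4d
[8] flags=0010 VC?T → r0=0xe1

EXEC = [1,4,5,7,8]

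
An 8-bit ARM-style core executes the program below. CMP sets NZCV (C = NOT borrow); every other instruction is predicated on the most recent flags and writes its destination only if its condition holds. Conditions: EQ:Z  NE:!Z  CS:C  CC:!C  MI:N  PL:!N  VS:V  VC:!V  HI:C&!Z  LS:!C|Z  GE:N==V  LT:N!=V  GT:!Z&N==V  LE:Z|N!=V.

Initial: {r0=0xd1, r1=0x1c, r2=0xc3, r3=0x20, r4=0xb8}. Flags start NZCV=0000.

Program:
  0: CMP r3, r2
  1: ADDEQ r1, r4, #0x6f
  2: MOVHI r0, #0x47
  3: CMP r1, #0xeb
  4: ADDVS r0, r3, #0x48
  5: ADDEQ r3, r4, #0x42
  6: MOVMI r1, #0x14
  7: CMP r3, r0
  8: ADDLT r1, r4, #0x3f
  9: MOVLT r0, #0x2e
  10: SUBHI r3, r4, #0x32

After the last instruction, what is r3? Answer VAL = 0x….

[0] flags=0000 → (cmp)
[1] flags=0000 EQ?F → skip
[2] flags=0000 HI?F → skip
[3] flags=0000 → (cmp)
[4] flags=0000 VS?F → skip
[5] flags=0000 EQ?F → skip
[6] flags=0000 MI?F → skip
[7] flags=0000 → (cmp)
[8] flags=0000 LT?F → skip
[9] flags=0000 LT?F → skip
[10] flags=0000 HI?F → skip

VAL = 0x20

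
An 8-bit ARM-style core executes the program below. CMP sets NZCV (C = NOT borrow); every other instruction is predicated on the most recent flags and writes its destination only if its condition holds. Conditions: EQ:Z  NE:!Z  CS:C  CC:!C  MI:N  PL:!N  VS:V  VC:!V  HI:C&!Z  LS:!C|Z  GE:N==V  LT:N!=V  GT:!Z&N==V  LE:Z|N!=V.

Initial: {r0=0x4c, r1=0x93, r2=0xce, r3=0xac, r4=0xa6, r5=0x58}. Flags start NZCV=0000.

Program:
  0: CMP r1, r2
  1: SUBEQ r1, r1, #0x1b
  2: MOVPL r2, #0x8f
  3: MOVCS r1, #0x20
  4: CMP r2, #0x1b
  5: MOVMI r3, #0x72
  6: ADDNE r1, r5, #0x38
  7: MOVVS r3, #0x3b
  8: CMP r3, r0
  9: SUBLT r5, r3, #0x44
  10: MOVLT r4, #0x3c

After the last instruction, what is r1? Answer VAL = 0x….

[0] flags=1000 → (cmp)
[1] flags=1000 EQ?F → skip
[2] flags=1000 PL?F → skip
[3] flags=1000 CS?F → skip
[4] flags=1010 → (cmp)
[5] flags=1010 MI?T → r3=0x72
[6] flags=1010 NE?T → r1=0x90
[7] flags=1010 VS?F → skip
[8] flags=0010 → (cmp)
[9] flags=0010 LT?F → skip
[10] flags=0010 LT?F → skip

VAL = 0x90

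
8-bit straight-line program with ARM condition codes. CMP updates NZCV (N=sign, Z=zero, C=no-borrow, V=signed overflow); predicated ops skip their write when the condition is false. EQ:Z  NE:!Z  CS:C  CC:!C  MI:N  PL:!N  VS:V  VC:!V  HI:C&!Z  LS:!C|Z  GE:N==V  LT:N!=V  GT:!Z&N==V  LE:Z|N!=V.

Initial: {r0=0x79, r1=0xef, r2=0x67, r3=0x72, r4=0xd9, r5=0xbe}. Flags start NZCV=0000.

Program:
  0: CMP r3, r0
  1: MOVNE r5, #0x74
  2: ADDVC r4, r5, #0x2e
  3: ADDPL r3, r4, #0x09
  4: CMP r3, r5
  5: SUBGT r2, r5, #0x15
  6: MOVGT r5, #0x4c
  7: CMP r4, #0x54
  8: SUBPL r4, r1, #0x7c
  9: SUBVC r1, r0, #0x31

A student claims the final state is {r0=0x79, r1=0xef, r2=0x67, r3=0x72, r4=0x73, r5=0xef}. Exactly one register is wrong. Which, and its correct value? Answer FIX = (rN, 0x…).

FIX = (r5, 0x74)

0: ✓ CMP  NZCV=1000
1: ✓ MOVNE  r5←0x74
2: ✓ ADDVC  r4←0xa2
3: · ADDPL
4: ✓ CMP  NZCV=1000
5: · SUBGT
6: · MOVGT
7: ✓ CMP  NZCV=0011
8: ✓ SUBPL  r4←0x73
9: · SUBVC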